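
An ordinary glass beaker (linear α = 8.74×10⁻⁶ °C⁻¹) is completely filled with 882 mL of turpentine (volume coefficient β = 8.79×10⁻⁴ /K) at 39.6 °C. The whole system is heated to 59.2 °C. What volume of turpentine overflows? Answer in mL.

14.7 mL

The beaker also expands: β_container ≈ 3α = 2.622×10⁻⁵ /K
Net overflow = V₀(β_liq − 3α_cont)ΔT
β − 3α = 8.79×10⁻⁴ − 2.622×10⁻⁵ = 8.5278×10⁻⁴ /K; ΔT = 19.6 K
ΔV = 882 × 8.5278×10⁻⁴ × 19.6 = 14.7 mL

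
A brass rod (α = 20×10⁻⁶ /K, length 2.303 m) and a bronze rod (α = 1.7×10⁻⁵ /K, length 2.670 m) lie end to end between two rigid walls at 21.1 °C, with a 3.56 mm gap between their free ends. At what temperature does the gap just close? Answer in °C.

α₁L₁ = 4.606×10⁻⁵ m/K, α₂L₂ = 4.539×10⁻⁵ m/K → total 9.145×10⁻⁵ m/K
ΔT = g/(α₁L₁+α₂L₂) = 3.56×10⁻³ / 9.145×10⁻⁵ = 38.928 K
T = 21.1 + 38.928 = 60.028 °C

T = 60.0 °C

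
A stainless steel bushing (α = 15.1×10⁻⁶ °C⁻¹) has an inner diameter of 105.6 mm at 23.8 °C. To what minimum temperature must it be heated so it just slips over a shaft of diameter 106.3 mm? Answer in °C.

Required Δd = 106.3 − 105.6 = 0.7 mm
Δd = αd₀ΔT ⇒ ΔT = Δd/(αd₀) = 0.7 / (15.1×10⁻⁶ × 105.6) = 438.99 K
T_min = 23.8 + 438.99 = 462.79 °C

T = 463 °C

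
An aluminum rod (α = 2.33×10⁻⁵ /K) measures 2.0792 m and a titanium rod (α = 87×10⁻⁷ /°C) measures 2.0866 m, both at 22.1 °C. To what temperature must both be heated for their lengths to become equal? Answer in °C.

L₁(1 + α₁ΔT) = L₂(1 + α₂ΔT) ⇒ ΔT = (L₂ − L₁)/(α₁L₁ − α₂L₂)
L₂ − L₁ = 2.0866 − 2.0792 = 7.40×10⁻³ m
α₁L₁ − α₂L₂ = 2.33×10⁻⁵×2.0792 − 87×10⁻⁷×2.0866 = 3.029194×10⁻⁵ m/K
ΔT = 7.40×10⁻³ / 3.029194×10⁻⁵ = 244.289 K
T = 22.1 + 244.289 = 266.389 °C

T = 266.4 °C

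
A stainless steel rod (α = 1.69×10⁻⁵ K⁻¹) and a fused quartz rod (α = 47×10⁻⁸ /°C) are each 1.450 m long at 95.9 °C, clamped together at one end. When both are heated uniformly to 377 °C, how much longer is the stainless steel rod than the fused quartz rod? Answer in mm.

ΔT = 281.1 K
stainless steel: ΔL = 1.69×10⁻⁵ × 1.450 m × 281.1 = 6.8884×10⁻³ m = 6.8884 mm
fused quartz: ΔL = 47×10⁻⁸ × 1.450 m × 281.1 = 1.9157×10⁻⁴ m = 0.19157 mm
difference = 6.8884 − 0.19157 = 6.69683 mm

6.70 mm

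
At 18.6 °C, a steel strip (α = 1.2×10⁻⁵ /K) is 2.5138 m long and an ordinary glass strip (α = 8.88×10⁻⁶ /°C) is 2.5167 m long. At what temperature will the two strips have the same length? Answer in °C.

T = 389.6 °C

Equal length when α₁L₁ΔT − α₂L₂ΔT = L₂ − L₁ = 2.90×10⁻³ m
α₁L₁ = 3.01656×10⁻⁵, α₂L₂ = 2.2348296×10⁻⁵ → Δ(αL) = 7.817304×10⁻⁶ m/K
ΔT = 2.90×10⁻³ / 7.817304×10⁻⁶ = 370.972 K, so T = 18.6 + 370.972 = 389.572 °C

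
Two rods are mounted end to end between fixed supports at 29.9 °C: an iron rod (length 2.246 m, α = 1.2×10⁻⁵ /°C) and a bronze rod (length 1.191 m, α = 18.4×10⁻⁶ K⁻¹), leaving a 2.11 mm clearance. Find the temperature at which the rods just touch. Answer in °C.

Gap closes when ΔL₁ + ΔL₂ = 2.11 mm = 2.11×10⁻³ m
(α₁L₁ + α₂L₂)ΔT = g
α₁L₁ + α₂L₂ = 1.2×10⁻⁵×2.246 + 18.4×10⁻⁶×1.191 = 4.88664×10⁻⁵ m/K
ΔT = 2.11×10⁻³ / 4.88664×10⁻⁵ = 43.179 K
T = 29.9 + 43.179 = 73.079 °C

T = 73.1 °C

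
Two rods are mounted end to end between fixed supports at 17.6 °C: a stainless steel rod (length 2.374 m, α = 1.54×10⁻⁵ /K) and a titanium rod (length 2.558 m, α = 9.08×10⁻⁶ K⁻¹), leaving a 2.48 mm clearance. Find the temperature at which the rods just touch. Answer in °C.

T = 59.1 °C

α₁L₁ = 3.65596×10⁻⁵ m/K, α₂L₂ = 2.322664×10⁻⁵ m/K → total 5.978624×10⁻⁵ m/K
ΔT = g/(α₁L₁+α₂L₂) = 2.48×10⁻³ / 5.978624×10⁻⁵ = 41.481 K
T = 17.6 + 41.481 = 59.081 °C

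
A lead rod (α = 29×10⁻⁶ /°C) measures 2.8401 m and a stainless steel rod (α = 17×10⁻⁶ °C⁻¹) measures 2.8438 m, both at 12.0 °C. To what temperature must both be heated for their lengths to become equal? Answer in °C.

Equal length when α₁L₁ΔT − α₂L₂ΔT = L₂ − L₁ = 3.70×10⁻³ m
α₁L₁ = 8.23629×10⁻⁵, α₂L₂ = 4.83446×10⁻⁵ → Δ(αL) = 3.40183×10⁻⁵ m/K
ΔT = 3.70×10⁻³ / 3.40183×10⁻⁵ = 108.765 K, so T = 12.0 + 108.765 = 120.765 °C

T = 120.8 °C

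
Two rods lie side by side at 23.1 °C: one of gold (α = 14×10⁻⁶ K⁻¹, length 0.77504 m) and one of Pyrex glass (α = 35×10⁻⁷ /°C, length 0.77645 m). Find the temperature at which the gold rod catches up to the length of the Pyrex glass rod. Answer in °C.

T = 196.5 °C

Equal length when α₁L₁ΔT − α₂L₂ΔT = L₂ − L₁ = 1.41×10⁻³ m
α₁L₁ = 1.085056×10⁻⁵, α₂L₂ = 2.717575×10⁻⁶ → Δ(αL) = 8.132985×10⁻⁶ m/K
ΔT = 1.41×10⁻³ / 8.132985×10⁻⁶ = 173.368 K, so T = 23.1 + 173.368 = 196.468 °C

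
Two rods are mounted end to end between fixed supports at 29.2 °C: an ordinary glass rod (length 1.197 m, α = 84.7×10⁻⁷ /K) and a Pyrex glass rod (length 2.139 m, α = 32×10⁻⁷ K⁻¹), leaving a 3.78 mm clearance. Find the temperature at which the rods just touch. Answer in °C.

α₁L₁ = 1.013859×10⁻⁵ m/K, α₂L₂ = 6.8448×10⁻⁶ m/K → total 1.698339×10⁻⁵ m/K
ΔT = g/(α₁L₁+α₂L₂) = 3.78×10⁻³ / 1.698339×10⁻⁵ = 222.57 K
T = 29.2 + 222.57 = 251.77 °C

T = 252 °C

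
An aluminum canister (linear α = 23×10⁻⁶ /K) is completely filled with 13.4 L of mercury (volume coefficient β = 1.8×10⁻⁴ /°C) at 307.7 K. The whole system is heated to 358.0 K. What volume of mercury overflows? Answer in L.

0.0748 L

The canister also expands: β_container ≈ 3α = 6.9×10⁻⁵ /K
Net overflow = V₀(β_liq − 3α_cont)ΔT
β − 3α = 1.80×10⁻⁴ − 6.9×10⁻⁵ = 1.11×10⁻⁴ /K; ΔT = 50.3 K
ΔV = 13.4 × 1.11×10⁻⁴ × 50.3 = 0.0748 L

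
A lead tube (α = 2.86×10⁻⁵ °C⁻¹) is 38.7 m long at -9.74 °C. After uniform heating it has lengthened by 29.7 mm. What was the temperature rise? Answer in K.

ΔL = αL₀ΔT ⇒ ΔT = ΔL / (αL₀)
ΔT = 29.7×10⁻³ m / (2.86×10⁻⁵ × 38.7 m) = 26.834 K

ΔT = 26.8 K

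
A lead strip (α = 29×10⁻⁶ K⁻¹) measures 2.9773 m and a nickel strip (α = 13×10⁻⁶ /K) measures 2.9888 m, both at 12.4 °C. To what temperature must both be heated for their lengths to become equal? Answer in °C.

T = 254.6 °C

Equal length when α₁L₁ΔT − α₂L₂ΔT = L₂ − L₁ = 1.15×10⁻² m
α₁L₁ = 8.63417×10⁻⁵, α₂L₂ = 3.88544×10⁻⁵ → Δ(αL) = 4.74873×10⁻⁵ m/K
ΔT = 1.15×10⁻² / 4.74873×10⁻⁵ = 242.170 K, so T = 12.4 + 242.170 = 254.570 °C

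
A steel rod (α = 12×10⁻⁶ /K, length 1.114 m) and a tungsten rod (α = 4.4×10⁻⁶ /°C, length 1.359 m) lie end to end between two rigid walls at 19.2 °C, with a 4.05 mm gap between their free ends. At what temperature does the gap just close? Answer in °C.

T = 229 °C

α₁L₁ = 1.3368×10⁻⁵ m/K, α₂L₂ = 5.9796×10⁻⁶ m/K → total 1.93476×10⁻⁵ m/K
ΔT = g/(α₁L₁+α₂L₂) = 4.05×10⁻³ / 1.93476×10⁻⁵ = 209.33 K
T = 19.2 + 209.33 = 228.53 °C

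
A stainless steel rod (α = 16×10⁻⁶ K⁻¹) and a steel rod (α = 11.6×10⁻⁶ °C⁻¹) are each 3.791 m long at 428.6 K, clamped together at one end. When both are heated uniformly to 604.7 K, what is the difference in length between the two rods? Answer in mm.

ΔT = 176.1 K
stainless steel: ΔL = 16×10⁻⁶ × 3.791 m × 176.1 = 1.0682×10⁻² m = 10.682 mm
steel: ΔL = 11.6×10⁻⁶ × 3.791 m × 176.1 = 7.7441×10⁻³ m = 7.7441 mm
difference = 10.682 − 7.7441 = 2.9379 mm

2.94 mm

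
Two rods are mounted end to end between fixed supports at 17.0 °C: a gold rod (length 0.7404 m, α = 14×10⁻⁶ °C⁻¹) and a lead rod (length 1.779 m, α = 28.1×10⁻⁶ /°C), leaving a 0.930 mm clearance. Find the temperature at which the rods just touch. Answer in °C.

T = 32.4 °C

α₁L₁ = 1.03656×10⁻⁵ m/K, α₂L₂ = 4.99899×10⁻⁵ m/K → total 6.03555×10⁻⁵ m/K
ΔT = g/(α₁L₁+α₂L₂) = 9.30×10⁻⁴ / 6.03555×10⁻⁵ = 15.409 K
T = 17.0 + 15.409 = 32.409 °C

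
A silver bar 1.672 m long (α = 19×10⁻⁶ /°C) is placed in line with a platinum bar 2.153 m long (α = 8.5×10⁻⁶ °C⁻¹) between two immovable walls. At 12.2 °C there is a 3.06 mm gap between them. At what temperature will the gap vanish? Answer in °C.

T = 73.3 °C

Gap closes when ΔL₁ + ΔL₂ = 3.06 mm = 3.06×10⁻³ m
(α₁L₁ + α₂L₂)ΔT = g
α₁L₁ + α₂L₂ = 19×10⁻⁶×1.672 + 8.5×10⁻⁶×2.153 = 5.00685×10⁻⁵ m/K
ΔT = 3.06×10⁻³ / 5.00685×10⁻⁵ = 61.116 K
T = 12.2 + 61.116 = 73.316 °C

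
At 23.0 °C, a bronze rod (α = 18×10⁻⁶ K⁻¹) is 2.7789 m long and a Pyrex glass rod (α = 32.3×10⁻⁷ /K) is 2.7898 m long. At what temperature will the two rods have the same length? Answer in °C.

L₁(1 + α₁ΔT) = L₂(1 + α₂ΔT) ⇒ ΔT = (L₂ − L₁)/(α₁L₁ − α₂L₂)
L₂ − L₁ = 2.7898 − 2.7789 = 1.09×10⁻² m
α₁L₁ − α₂L₂ = 18×10⁻⁶×2.7789 − 32.3×10⁻⁷×2.7898 = 4.1009146×10⁻⁵ m/K
ΔT = 1.09×10⁻² / 4.1009146×10⁻⁵ = 265.794 K
T = 23.0 + 265.794 = 288.794 °C

T = 288.8 °C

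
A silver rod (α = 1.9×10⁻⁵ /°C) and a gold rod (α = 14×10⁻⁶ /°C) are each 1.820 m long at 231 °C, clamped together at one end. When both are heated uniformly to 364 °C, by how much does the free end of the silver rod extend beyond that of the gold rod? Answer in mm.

ΔT = 133 K
silver: ΔL = 1.9×10⁻⁵ × 1.820 m × 133 = 4.5991×10⁻³ m = 4.5991 mm
gold: ΔL = 14×10⁻⁶ × 1.820 m × 133 = 3.3888×10⁻³ m = 3.3888 mm
difference = 4.5991 − 3.3888 = 1.2103 mm

1.21 mm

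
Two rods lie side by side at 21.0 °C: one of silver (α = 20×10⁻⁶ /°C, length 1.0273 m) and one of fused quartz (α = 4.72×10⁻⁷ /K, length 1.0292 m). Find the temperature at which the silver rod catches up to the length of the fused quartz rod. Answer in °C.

T = 115.7 °C

L₁(1 + α₁ΔT) = L₂(1 + α₂ΔT) ⇒ ΔT = (L₂ − L₁)/(α₁L₁ − α₂L₂)
L₂ − L₁ = 1.0292 − 1.0273 = 1.90×10⁻³ m
α₁L₁ − α₂L₂ = 20×10⁻⁶×1.0273 − 4.72×10⁻⁷×1.0292 = 2.00602176×10⁻⁵ m/K
ΔT = 1.90×10⁻³ / 2.00602176×10⁻⁵ = 94.715 K
T = 21.0 + 94.715 = 115.715 °C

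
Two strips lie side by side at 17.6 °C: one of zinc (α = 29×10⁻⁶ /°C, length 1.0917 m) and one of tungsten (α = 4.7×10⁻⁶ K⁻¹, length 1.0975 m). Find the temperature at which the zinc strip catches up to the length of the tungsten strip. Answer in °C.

T = 236.5 °C

Equal length when α₁L₁ΔT − α₂L₂ΔT = L₂ − L₁ = 5.80×10⁻³ m
α₁L₁ = 3.16593×10⁻⁵, α₂L₂ = 5.15825×10⁻⁶ → Δ(αL) = 2.650105×10⁻⁵ m/K
ΔT = 5.80×10⁻³ / 2.650105×10⁻⁵ = 218.859 K, so T = 17.6 + 218.859 = 236.459 °C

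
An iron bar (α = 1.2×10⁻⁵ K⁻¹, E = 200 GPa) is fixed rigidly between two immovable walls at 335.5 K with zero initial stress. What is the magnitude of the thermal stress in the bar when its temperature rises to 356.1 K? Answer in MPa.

σ = 49.4 MPa

Fully constrained: the free strain ε = αΔT is blocked, so σ = Eε = EαΔT.
|ΔT| = 20.6 K
σ = 200×10⁹ × 1.2×10⁻⁵ × 20.6 = 4.94×10⁷ Pa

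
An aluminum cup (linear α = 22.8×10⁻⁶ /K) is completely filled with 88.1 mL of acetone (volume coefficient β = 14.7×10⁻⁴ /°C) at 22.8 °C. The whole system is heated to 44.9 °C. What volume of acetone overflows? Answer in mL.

2.73 mL

The cup also expands: β_container ≈ 3α = 6.84×10⁻⁵ /K
Net overflow = V₀(β_liq − 3α_cont)ΔT
β − 3α = 1.47×10⁻³ − 6.84×10⁻⁵ = 1.4016×10⁻³ /K; ΔT = 22.1 K
ΔV = 88.1 × 1.4016×10⁻³ × 22.1 = 2.73 mL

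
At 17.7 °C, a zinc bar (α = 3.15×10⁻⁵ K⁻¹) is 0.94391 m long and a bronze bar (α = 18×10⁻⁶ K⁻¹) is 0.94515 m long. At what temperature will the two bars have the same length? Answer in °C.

L₁(1 + α₁ΔT) = L₂(1 + α₂ΔT) ⇒ ΔT = (L₂ − L₁)/(α₁L₁ − α₂L₂)
L₂ − L₁ = 0.94515 − 0.94391 = 1.24×10⁻³ m
α₁L₁ − α₂L₂ = 3.15×10⁻⁵×0.94391 − 18×10⁻⁶×0.94515 = 1.2720465×10⁻⁵ m/K
ΔT = 1.24×10⁻³ / 1.2720465×10⁻⁵ = 97.481 K
T = 17.7 + 97.481 = 115.181 °C

T = 115.2 °C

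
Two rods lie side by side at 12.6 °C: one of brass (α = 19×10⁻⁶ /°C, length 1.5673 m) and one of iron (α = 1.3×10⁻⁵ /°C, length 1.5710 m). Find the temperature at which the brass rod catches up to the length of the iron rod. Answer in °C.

T = 408.1 °C

L₁(1 + α₁ΔT) = L₂(1 + α₂ΔT) ⇒ ΔT = (L₂ − L₁)/(α₁L₁ − α₂L₂)
L₂ − L₁ = 1.5710 − 1.5673 = 3.70×10⁻³ m
α₁L₁ − α₂L₂ = 19×10⁻⁶×1.5673 − 1.3×10⁻⁵×1.5710 = 9.3557×10⁻⁶ m/K
ΔT = 3.70×10⁻³ / 9.3557×10⁻⁶ = 395.481 K
T = 12.6 + 395.481 = 408.081 °C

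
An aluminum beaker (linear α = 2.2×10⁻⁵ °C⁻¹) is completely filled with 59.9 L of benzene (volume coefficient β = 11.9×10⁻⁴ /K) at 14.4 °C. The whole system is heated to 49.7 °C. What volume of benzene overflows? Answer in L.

2.38 L

The beaker also expands: β_container ≈ 3α = 6.6×10⁻⁵ /K
Net overflow = V₀(β_liq − 3α_cont)ΔT
β − 3α = 1.19×10⁻³ − 6.6×10⁻⁵ = 1.124×10⁻³ /K; ΔT = 35.3 K
ΔV = 59.9 × 1.124×10⁻³ × 35.3 = 2.38 L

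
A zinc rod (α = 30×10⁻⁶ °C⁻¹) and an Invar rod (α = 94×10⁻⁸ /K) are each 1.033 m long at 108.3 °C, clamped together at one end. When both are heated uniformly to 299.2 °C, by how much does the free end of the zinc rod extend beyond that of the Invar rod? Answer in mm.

5.73 mm

ΔT = 190.9 K
zinc: ΔL = 30×10⁻⁶ × 1.033 m × 190.9 = 5.9160×10⁻³ m = 5.9160 mm
Invar: ΔL = 94×10⁻⁸ × 1.033 m × 190.9 = 1.8537×10⁻⁴ m = 0.18537 mm
difference = 5.9160 − 0.18537 = 5.73063 mm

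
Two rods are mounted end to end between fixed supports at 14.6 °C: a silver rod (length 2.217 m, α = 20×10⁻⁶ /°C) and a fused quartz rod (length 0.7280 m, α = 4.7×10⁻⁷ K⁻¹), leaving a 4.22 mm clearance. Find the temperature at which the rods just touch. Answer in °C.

T = 109 °C

Gap closes when ΔL₁ + ΔL₂ = 4.22 mm = 4.22×10⁻³ m
(α₁L₁ + α₂L₂)ΔT = g
α₁L₁ + α₂L₂ = 20×10⁻⁶×2.217 + 4.7×10⁻⁷×0.7280 = 4.468216×10⁻⁵ m/K
ΔT = 4.22×10⁻³ / 4.468216×10⁻⁵ = 94.44 K
T = 14.6 + 94.44 = 109.04 °C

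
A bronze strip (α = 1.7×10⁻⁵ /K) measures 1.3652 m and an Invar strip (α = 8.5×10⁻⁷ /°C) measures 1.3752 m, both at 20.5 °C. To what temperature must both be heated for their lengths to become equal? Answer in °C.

T = 474.2 °C

Equal length when α₁L₁ΔT − α₂L₂ΔT = L₂ − L₁ = 1.00×10⁻² m
α₁L₁ = 2.32084×10⁻⁵, α₂L₂ = 1.16892×10⁻⁶ → Δ(αL) = 2.203948×10⁻⁵ m/K
ΔT = 1.00×10⁻² / 2.203948×10⁻⁵ = 453.731 K, so T = 20.5 + 453.731 = 474.231 °C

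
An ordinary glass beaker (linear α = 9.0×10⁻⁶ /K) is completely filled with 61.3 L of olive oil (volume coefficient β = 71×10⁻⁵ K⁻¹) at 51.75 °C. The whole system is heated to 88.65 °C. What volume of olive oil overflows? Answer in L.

The beaker also expands: β_container ≈ 3α = 2.7×10⁻⁵ /K
Net overflow = V₀(β_liq − 3α_cont)ΔT
β − 3α = 7.10×10⁻⁴ − 2.7×10⁻⁵ = 6.83×10⁻⁴ /K; ΔT = 36.90 K
ΔV = 61.3 × 6.83×10⁻⁴ × 36.90 = 1.54 L

1.54 L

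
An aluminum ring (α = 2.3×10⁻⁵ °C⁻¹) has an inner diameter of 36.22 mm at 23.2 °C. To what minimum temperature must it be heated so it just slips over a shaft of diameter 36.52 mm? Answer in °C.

Required Δd = 36.52 − 36.22 = 0.30 mm
Δd = αd₀ΔT ⇒ ΔT = Δd/(αd₀) = 0.30 / (2.3×10⁻⁵ × 36.22) = 360.12 K
T_min = 23.2 + 360.12 = 383.32 °C

T = 383 °C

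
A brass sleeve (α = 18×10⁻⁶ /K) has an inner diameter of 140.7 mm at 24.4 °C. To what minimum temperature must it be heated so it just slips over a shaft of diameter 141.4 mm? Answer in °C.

T = 301 °C

Required Δd = 141.4 − 140.7 = 0.7 mm
Δd = αd₀ΔT ⇒ ΔT = Δd/(αd₀) = 0.7 / (18×10⁻⁶ × 140.7) = 276.40 K
T_min = 24.4 + 276.40 = 300.80 °C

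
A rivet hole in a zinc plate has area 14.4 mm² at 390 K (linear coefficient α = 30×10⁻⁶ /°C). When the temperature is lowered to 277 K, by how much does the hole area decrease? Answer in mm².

ΔA = 0.0976 mm²

Area coefficient ≈ 2α; |ΔT| = 113 K
ΔA = 2αA₀ΔT = 2(30×10⁻⁶)(14.4)(113) = 0.0976 mm²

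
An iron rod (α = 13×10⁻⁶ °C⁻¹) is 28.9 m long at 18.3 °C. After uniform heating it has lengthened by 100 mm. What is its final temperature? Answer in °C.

T = 284 °C

ΔL = αL₀ΔT ⇒ ΔT = ΔL / (αL₀)
ΔT = 100×10⁻³ m / (13×10⁻⁶ × 28.9 m) = 266.17 K
T = 18.3 + 266.17 = 284.47 °C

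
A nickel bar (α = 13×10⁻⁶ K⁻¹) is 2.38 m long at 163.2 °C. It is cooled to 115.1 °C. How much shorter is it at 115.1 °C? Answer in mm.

|ΔT| = |115.1 − 163.2| = 48.1 K
ΔL = αL₀ΔT = (13×10⁻⁶)(2.38)(48.1) = 1.49×10⁻³ m

ΔL = 1.49 mm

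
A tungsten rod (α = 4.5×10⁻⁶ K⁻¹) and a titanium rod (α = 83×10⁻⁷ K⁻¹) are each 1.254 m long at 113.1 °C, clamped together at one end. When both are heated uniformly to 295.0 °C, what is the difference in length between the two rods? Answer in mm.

0.867 mm

ΔT = 181.9 K
tungsten: ΔL = 4.5×10⁻⁶ × 1.254 m × 181.9 = 1.0265×10⁻³ m = 1.0265 mm
titanium: ΔL = 83×10⁻⁷ × 1.254 m × 181.9 = 1.8933×10⁻³ m = 1.8933 mm
difference = 1.8933 − 1.0265 = 0.8668 mm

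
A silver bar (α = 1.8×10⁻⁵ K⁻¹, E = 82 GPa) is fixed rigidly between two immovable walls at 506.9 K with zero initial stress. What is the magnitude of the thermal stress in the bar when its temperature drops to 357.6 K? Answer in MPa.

σ = 220 MPa

Fully constrained: the free strain ε = αΔT is blocked, so σ = Eε = EαΔT.
|ΔT| = 149.3 K
σ = 82.0×10⁹ × 1.8×10⁻⁵ × 149.3 = 2.20×10⁸ Pa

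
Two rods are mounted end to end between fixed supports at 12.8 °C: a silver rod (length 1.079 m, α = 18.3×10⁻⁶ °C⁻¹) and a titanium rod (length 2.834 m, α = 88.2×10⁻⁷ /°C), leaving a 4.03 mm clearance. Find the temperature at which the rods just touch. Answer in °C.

T = 103 °C

Gap closes when ΔL₁ + ΔL₂ = 4.03 mm = 4.03×10⁻³ m
(α₁L₁ + α₂L₂)ΔT = g
α₁L₁ + α₂L₂ = 18.3×10⁻⁶×1.079 + 88.2×10⁻⁷×2.834 = 4.474158×10⁻⁵ m/K
ΔT = 4.03×10⁻³ / 4.474158×10⁻⁵ = 90.07 K
T = 12.8 + 90.07 = 102.87 °C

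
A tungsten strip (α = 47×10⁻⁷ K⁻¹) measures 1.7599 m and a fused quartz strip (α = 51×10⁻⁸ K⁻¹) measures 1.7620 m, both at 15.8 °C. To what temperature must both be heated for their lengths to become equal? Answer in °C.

T = 300.6 °C

L₁(1 + α₁ΔT) = L₂(1 + α₂ΔT) ⇒ ΔT = (L₂ − L₁)/(α₁L₁ − α₂L₂)
L₂ − L₁ = 1.7620 − 1.7599 = 2.10×10⁻³ m
α₁L₁ − α₂L₂ = 47×10⁻⁷×1.7599 − 51×10⁻⁸×1.7620 = 7.37291×10⁻⁶ m/K
ΔT = 2.10×10⁻³ / 7.37291×10⁻⁶ = 284.826 K
T = 15.8 + 284.826 = 300.626 °C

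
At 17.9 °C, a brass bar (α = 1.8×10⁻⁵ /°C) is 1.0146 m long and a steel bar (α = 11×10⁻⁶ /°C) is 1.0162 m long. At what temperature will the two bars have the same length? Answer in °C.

T = 243.7 °C

L₁(1 + α₁ΔT) = L₂(1 + α₂ΔT) ⇒ ΔT = (L₂ − L₁)/(α₁L₁ − α₂L₂)
L₂ − L₁ = 1.0162 − 1.0146 = 1.60×10⁻³ m
α₁L₁ − α₂L₂ = 1.8×10⁻⁵×1.0146 − 11×10⁻⁶×1.0162 = 7.0846×10⁻⁶ m/K
ΔT = 1.60×10⁻³ / 7.0846×10⁻⁶ = 225.842 K
T = 17.9 + 225.842 = 243.742 °C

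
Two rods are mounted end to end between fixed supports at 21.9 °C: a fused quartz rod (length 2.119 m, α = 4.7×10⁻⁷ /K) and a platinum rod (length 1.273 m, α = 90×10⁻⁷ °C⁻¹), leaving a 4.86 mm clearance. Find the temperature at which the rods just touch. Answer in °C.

α₁L₁ = 9.9593×10⁻⁷ m/K, α₂L₂ = 1.1457×10⁻⁵ m/K → total 1.245293×10⁻⁵ m/K
ΔT = g/(α₁L₁+α₂L₂) = 4.86×10⁻³ / 1.245293×10⁻⁵ = 390.27 K
T = 21.9 + 390.27 = 412.17 °C

T = 412 °C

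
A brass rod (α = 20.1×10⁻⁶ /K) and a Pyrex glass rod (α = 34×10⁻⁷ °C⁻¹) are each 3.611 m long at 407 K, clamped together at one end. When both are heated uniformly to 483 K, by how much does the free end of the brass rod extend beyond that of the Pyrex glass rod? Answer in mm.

4.58 mm

ΔT = 76 K
brass: ΔL = 20.1×10⁻⁶ × 3.611 m × 76 = 5.5162×10⁻³ m = 5.5162 mm
Pyrex glass: ΔL = 34×10⁻⁷ × 3.611 m × 76 = 9.3308×10⁻⁴ m = 0.93308 mm
difference = 5.5162 − 0.93308 = 4.58312 mm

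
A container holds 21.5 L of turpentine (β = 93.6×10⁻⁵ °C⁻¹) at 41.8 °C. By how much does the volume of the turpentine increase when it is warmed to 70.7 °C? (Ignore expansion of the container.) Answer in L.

|ΔT| = |70.7 − 41.8| = 28.9 K
ΔV = βV₀ΔT = (93.6×10⁻⁵)(21.5)(28.9) = 0.582 L

ΔV = 0.582 L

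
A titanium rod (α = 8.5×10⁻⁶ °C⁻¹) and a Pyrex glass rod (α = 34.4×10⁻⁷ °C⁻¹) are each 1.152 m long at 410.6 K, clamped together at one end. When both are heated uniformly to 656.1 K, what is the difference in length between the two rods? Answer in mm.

1.43 mm

ΔT = 245.5 K
titanium: ΔL = 8.5×10⁻⁶ × 1.152 m × 245.5 = 2.4039×10⁻³ m = 2.4039 mm
Pyrex glass: ΔL = 34.4×10⁻⁷ × 1.152 m × 245.5 = 9.7289×10⁻⁴ m = 0.97289 mm
difference = 2.4039 − 0.97289 = 1.43101 mm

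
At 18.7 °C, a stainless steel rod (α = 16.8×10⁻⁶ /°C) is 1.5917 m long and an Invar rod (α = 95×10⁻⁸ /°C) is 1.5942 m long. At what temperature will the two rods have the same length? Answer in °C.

L₁(1 + α₁ΔT) = L₂(1 + α₂ΔT) ⇒ ΔT = (L₂ − L₁)/(α₁L₁ − α₂L₂)
L₂ − L₁ = 1.5942 − 1.5917 = 2.50×10⁻³ m
α₁L₁ − α₂L₂ = 16.8×10⁻⁶×1.5917 − 95×10⁻⁸×1.5942 = 2.522607×10⁻⁵ m/K
ΔT = 2.50×10⁻³ / 2.522607×10⁻⁵ = 99.104 K
T = 18.7 + 99.104 = 117.804 °C

T = 117.8 °C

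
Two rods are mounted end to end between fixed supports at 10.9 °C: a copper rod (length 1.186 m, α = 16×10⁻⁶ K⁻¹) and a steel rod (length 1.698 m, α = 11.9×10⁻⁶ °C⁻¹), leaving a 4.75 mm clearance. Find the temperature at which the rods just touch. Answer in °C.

α₁L₁ = 1.8976×10⁻⁵ m/K, α₂L₂ = 2.02062×10⁻⁵ m/K → total 3.91822×10⁻⁵ m/K
ΔT = g/(α₁L₁+α₂L₂) = 4.75×10⁻³ / 3.91822×10⁻⁵ = 121.23 K
T = 10.9 + 121.23 = 132.13 °C

T = 132 °C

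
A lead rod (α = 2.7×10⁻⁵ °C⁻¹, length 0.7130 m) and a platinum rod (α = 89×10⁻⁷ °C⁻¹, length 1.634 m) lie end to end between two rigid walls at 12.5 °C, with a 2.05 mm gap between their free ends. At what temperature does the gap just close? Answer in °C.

T = 73.2 °C

Gap closes when ΔL₁ + ΔL₂ = 2.05 mm = 2.05×10⁻³ m
(α₁L₁ + α₂L₂)ΔT = g
α₁L₁ + α₂L₂ = 2.7×10⁻⁵×0.7130 + 89×10⁻⁷×1.634 = 3.37936×10⁻⁵ m/K
ΔT = 2.05×10⁻³ / 3.37936×10⁻⁵ = 60.662 K
T = 12.5 + 60.662 = 73.162 °C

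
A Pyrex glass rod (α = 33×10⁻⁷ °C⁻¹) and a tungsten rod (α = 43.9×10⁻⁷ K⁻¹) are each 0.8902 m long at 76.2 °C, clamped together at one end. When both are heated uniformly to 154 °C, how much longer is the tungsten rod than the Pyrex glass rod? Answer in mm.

ΔT = 77.8 K
Pyrex glass: ΔL = 33×10⁻⁷ × 0.8902 m × 77.8 = 2.2855×10⁻⁴ m = 0.22855 mm
tungsten: ΔL = 43.9×10⁻⁷ × 0.8902 m × 77.8 = 3.0404×10⁻⁴ m = 0.30404 mm
difference = 0.30404 − 0.22855 = 0.07549 mm

0.0755 mm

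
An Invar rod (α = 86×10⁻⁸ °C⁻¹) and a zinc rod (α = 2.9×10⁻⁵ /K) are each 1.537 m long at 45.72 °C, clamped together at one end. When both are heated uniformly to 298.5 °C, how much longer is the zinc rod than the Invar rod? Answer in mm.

ΔT = 252.78 K
Invar: ΔL = 86×10⁻⁸ × 1.537 m × 252.78 = 3.3413×10⁻⁴ m = 0.33413 mm
zinc: ΔL = 2.9×10⁻⁵ × 1.537 m × 252.78 = 1.1267×10⁻² m = 11.267 mm
difference = 11.267 − 0.33413 = 10.93287 mm

10.9 mm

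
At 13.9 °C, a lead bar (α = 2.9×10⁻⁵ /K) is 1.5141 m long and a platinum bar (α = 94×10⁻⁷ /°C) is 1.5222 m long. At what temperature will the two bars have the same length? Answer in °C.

L₁(1 + α₁ΔT) = L₂(1 + α₂ΔT) ⇒ ΔT = (L₂ − L₁)/(α₁L₁ − α₂L₂)
L₂ − L₁ = 1.5222 − 1.5141 = 8.10×10⁻³ m
α₁L₁ − α₂L₂ = 2.9×10⁻⁵×1.5141 − 94×10⁻⁷×1.5222 = 2.960022×10⁻⁵ m/K
ΔT = 8.10×10⁻³ / 2.960022×10⁻⁵ = 273.647 K
T = 13.9 + 273.647 = 287.547 °C

T = 287.5 °C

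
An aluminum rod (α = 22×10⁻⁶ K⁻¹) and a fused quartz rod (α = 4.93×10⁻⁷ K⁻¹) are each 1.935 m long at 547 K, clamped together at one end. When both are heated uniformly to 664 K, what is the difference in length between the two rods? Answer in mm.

ΔT = 117 K
aluminum: ΔL = 22×10⁻⁶ × 1.935 m × 117 = 4.9807×10⁻³ m = 4.9807 mm
fused quartz: ΔL = 4.93×10⁻⁷ × 1.935 m × 117 = 1.1161×10⁻⁴ m = 0.11161 mm
difference = 4.9807 − 0.11161 = 4.86909 mm

4.87 mm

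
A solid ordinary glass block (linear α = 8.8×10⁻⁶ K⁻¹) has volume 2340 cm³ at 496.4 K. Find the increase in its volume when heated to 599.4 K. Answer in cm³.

ΔV = 6.36 cm³

Isotropic solid: β ≈ 3α = 2.6×10⁻⁵ /K; ΔT = 103.0 K
ΔV = 3αV₀ΔT = 3(8.8×10⁻⁶)(2340)(103.0) = 6.36 cm³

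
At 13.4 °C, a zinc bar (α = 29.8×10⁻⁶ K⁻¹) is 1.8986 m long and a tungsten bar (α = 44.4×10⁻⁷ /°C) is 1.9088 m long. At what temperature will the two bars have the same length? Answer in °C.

T = 225.4 °C

L₁(1 + α₁ΔT) = L₂(1 + α₂ΔT) ⇒ ΔT = (L₂ − L₁)/(α₁L₁ − α₂L₂)
L₂ − L₁ = 1.9088 − 1.8986 = 1.02×10⁻² m
α₁L₁ − α₂L₂ = 29.8×10⁻⁶×1.8986 − 44.4×10⁻⁷×1.9088 = 4.8103208×10⁻⁵ m/K
ΔT = 1.02×10⁻² / 4.8103208×10⁻⁵ = 212.044 K
T = 13.4 + 212.044 = 225.444 °C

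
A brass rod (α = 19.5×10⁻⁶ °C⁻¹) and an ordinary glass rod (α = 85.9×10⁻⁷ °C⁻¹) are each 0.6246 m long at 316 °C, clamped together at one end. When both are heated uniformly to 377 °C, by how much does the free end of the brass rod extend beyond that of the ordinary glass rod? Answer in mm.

0.416 mm

ΔT = 61 K
brass: ΔL = 19.5×10⁻⁶ × 0.6246 m × 61 = 7.4296×10⁻⁴ m = 0.74296 mm
ordinary glass: ΔL = 85.9×10⁻⁷ × 0.6246 m × 61 = 3.2728×10⁻⁴ m = 0.32728 mm
difference = 0.74296 − 0.32728 = 0.41568 mm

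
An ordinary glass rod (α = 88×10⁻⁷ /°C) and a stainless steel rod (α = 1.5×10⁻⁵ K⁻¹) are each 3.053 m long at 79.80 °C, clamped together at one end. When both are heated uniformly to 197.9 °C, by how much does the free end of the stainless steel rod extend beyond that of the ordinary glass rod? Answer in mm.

ΔT = 118.10 K
ordinary glass: ΔL = 88×10⁻⁷ × 3.053 m × 118.10 = 3.1729×10⁻³ m = 3.1729 mm
stainless steel: ΔL = 1.5×10⁻⁵ × 3.053 m × 118.10 = 5.4084×10⁻³ m = 5.4084 mm
difference = 5.4084 − 3.1729 = 2.2355 mm

2.24 mm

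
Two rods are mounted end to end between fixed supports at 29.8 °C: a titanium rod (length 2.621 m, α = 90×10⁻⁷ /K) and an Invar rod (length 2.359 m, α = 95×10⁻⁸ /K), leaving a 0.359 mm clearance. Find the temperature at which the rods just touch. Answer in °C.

Gap closes when ΔL₁ + ΔL₂ = 0.359 mm = 3.59×10⁻⁴ m
(α₁L₁ + α₂L₂)ΔT = g
α₁L₁ + α₂L₂ = 90×10⁻⁷×2.621 + 95×10⁻⁸×2.359 = 2.583005×10⁻⁵ m/K
ΔT = 3.59×10⁻⁴ / 2.583005×10⁻⁵ = 13.899 K
T = 29.8 + 13.899 = 43.699 °C

T = 43.7 °C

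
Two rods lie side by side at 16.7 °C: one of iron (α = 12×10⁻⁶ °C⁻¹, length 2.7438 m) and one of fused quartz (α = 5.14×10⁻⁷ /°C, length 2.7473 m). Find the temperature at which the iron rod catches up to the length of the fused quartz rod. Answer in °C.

Equal length when α₁L₁ΔT − α₂L₂ΔT = L₂ − L₁ = 3.50×10⁻³ m
α₁L₁ = 3.29256×10⁻⁵, α₂L₂ = 1.4121122×10⁻⁶ → Δ(αL) = 3.15134878×10⁻⁵ m/K
ΔT = 3.50×10⁻³ / 3.15134878×10⁻⁵ = 111.064 K, so T = 16.7 + 111.064 = 127.764 °C

T = 127.8 °C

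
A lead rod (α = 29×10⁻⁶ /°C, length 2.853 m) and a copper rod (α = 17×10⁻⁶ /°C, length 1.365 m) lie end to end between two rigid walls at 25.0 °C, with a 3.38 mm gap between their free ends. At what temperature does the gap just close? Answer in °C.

T = 56.9 °C

α₁L₁ = 8.2737×10⁻⁵ m/K, α₂L₂ = 2.3205×10⁻⁵ m/K → total 1.05942×10⁻⁴ m/K
ΔT = g/(α₁L₁+α₂L₂) = 3.38×10⁻³ / 1.05942×10⁻⁴ = 31.904 K
T = 25.0 + 31.904 = 56.904 °C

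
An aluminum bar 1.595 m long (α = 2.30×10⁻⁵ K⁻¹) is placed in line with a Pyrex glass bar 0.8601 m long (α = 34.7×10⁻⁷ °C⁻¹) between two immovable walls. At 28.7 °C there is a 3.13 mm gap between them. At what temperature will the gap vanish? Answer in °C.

T = 108 °C

α₁L₁ = 3.6685×10⁻⁵ m/K, α₂L₂ = 2.984547×10⁻⁶ m/K → total 3.9669547×10⁻⁵ m/K
ΔT = g/(α₁L₁+α₂L₂) = 3.13×10⁻³ / 3.9669547×10⁻⁵ = 78.90 K
T = 28.7 + 78.90 = 107.60 °C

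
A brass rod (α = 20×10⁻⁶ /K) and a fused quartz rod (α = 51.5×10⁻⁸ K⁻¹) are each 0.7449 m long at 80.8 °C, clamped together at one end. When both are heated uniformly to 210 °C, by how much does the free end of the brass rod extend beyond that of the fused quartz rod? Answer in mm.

ΔT = 129.2 K
brass: ΔL = 20×10⁻⁶ × 0.7449 m × 129.2 = 1.9248×10⁻³ m = 1.9248 mm
fused quartz: ΔL = 51.5×10⁻⁸ × 0.7449 m × 129.2 = 4.9564×10⁻⁵ m = 0.049564 mm
difference = 1.9248 − 0.049564 = 1.875236 mm

1.88 mm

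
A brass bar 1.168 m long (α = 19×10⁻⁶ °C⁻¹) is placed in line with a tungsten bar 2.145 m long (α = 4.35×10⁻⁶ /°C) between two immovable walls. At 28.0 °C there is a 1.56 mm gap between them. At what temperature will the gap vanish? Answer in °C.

Gap closes when ΔL₁ + ΔL₂ = 1.56 mm = 1.56×10⁻³ m
(α₁L₁ + α₂L₂)ΔT = g
α₁L₁ + α₂L₂ = 19×10⁻⁶×1.168 + 4.35×10⁻⁶×2.145 = 3.152275×10⁻⁵ m/K
ΔT = 1.56×10⁻³ / 3.152275×10⁻⁵ = 49.488 K
T = 28.0 + 49.488 = 77.488 °C

T = 77.5 °C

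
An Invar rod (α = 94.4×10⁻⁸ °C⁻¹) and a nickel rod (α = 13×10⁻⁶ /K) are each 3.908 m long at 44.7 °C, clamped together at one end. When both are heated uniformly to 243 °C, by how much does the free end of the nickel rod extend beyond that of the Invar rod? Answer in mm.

9.34 mm

ΔT = 198.3 K
Invar: ΔL = 94.4×10⁻⁸ × 3.908 m × 198.3 = 7.3156×10⁻⁴ m = 0.73156 mm
nickel: ΔL = 13×10⁻⁶ × 3.908 m × 198.3 = 1.0074×10⁻² m = 10.074 mm
difference = 10.074 − 0.73156 = 9.34244 mm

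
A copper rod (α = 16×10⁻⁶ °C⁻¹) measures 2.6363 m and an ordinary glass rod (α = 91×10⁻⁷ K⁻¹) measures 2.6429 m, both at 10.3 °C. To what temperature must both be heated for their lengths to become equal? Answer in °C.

L₁(1 + α₁ΔT) = L₂(1 + α₂ΔT) ⇒ ΔT = (L₂ − L₁)/(α₁L₁ − α₂L₂)
L₂ − L₁ = 2.6429 − 2.6363 = 6.60×10⁻³ m
α₁L₁ − α₂L₂ = 16×10⁻⁶×2.6363 − 91×10⁻⁷×2.6429 = 1.813041×10⁻⁵ m/K
ΔT = 6.60×10⁻³ / 1.813041×10⁻⁵ = 364.029 K
T = 10.3 + 364.029 = 374.329 °C

T = 374.3 °C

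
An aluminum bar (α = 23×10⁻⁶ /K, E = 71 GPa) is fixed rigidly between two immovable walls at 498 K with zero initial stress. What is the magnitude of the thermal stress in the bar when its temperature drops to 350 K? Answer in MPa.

Fully constrained: the free strain ε = αΔT is blocked, so σ = Eε = EαΔT.
|ΔT| = 148 K
σ = 71.0×10⁹ × 23×10⁻⁶ × 148 = 2.42×10⁸ Pa

σ = 242 MPa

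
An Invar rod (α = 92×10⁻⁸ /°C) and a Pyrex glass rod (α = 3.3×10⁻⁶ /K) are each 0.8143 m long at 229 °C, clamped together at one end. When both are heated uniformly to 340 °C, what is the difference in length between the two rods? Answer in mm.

0.215 mm

ΔT = 111 K
Invar: ΔL = 92×10⁻⁸ × 0.8143 m × 111 = 8.3156×10⁻⁵ m = 0.083156 mm
Pyrex glass: ΔL = 3.3×10⁻⁶ × 0.8143 m × 111 = 2.9828×10⁻⁴ m = 0.29828 mm
difference = 0.29828 − 0.083156 = 0.215124 mm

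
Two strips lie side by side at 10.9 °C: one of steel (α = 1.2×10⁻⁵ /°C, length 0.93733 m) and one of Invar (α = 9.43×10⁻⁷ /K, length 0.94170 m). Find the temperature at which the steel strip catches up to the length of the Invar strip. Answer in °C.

T = 432.7 °C

L₁(1 + α₁ΔT) = L₂(1 + α₂ΔT) ⇒ ΔT = (L₂ − L₁)/(α₁L₁ − α₂L₂)
L₂ − L₁ = 0.94170 − 0.93733 = 4.37×10⁻³ m
α₁L₁ − α₂L₂ = 1.2×10⁻⁵×0.93733 − 9.43×10⁻⁷×0.94170 = 1.03599369×10⁻⁵ m/K
ΔT = 4.37×10⁻³ / 1.03599369×10⁻⁵ = 421.817 K
T = 10.9 + 421.817 = 432.717 °C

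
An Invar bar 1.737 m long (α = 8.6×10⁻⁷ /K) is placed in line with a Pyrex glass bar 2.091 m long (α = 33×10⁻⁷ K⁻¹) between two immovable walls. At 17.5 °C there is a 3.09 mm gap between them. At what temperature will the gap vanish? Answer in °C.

α₁L₁ = 1.49382×10⁻⁶ m/K, α₂L₂ = 6.9003×10⁻⁶ m/K → total 8.39412×10⁻⁶ m/K
ΔT = g/(α₁L₁+α₂L₂) = 3.09×10⁻³ / 8.39412×10⁻⁶ = 368.11 K
T = 17.5 + 368.11 = 385.61 °C

T = 386 °C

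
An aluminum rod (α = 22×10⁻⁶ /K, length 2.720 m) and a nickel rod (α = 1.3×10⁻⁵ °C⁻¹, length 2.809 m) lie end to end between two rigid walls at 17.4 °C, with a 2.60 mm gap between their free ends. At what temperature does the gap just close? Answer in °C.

T = 44.4 °C

α₁L₁ = 5.984×10⁻⁵ m/K, α₂L₂ = 3.6517×10⁻⁵ m/K → total 9.6357×10⁻⁵ m/K
ΔT = g/(α₁L₁+α₂L₂) = 2.60×10⁻³ / 9.6357×10⁻⁵ = 26.983 K
T = 17.4 + 26.983 = 44.383 °C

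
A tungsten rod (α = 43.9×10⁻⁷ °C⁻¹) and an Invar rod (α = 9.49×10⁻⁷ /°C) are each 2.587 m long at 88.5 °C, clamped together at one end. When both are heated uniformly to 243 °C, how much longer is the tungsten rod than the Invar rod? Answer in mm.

1.38 mm

ΔT = 154.5 K
tungsten: ΔL = 43.9×10⁻⁷ × 2.587 m × 154.5 = 1.7546×10⁻³ m = 1.7546 mm
Invar: ΔL = 9.49×10⁻⁷ × 2.587 m × 154.5 = 3.7931×10⁻⁴ m = 0.37931 mm
difference = 1.7546 − 0.37931 = 1.37529 mm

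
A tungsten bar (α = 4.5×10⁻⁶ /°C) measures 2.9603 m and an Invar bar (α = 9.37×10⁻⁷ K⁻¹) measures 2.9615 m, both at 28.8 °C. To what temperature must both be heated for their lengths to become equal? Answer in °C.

T = 142.6 °C

L₁(1 + α₁ΔT) = L₂(1 + α₂ΔT) ⇒ ΔT = (L₂ − L₁)/(α₁L₁ − α₂L₂)
L₂ − L₁ = 2.9615 − 2.9603 = 1.20×10⁻³ m
α₁L₁ − α₂L₂ = 4.5×10⁻⁶×2.9603 − 9.37×10⁻⁷×2.9615 = 1.05464245×10⁻⁵ m/K
ΔT = 1.20×10⁻³ / 1.05464245×10⁻⁵ = 113.783 K
T = 28.8 + 113.783 = 142.583 °C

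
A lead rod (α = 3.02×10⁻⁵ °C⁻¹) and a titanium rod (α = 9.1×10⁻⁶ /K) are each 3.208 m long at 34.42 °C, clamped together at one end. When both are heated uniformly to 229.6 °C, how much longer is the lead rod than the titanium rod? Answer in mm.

13.2 mm

ΔT = 195.18 K
lead: ΔL = 3.02×10⁻⁵ × 3.208 m × 195.18 = 1.8909×10⁻² m = 18.909 mm
titanium: ΔL = 9.1×10⁻⁶ × 3.208 m × 195.18 = 5.6979×10⁻³ m = 5.6979 mm
difference = 18.909 − 5.6979 = 13.2111 mm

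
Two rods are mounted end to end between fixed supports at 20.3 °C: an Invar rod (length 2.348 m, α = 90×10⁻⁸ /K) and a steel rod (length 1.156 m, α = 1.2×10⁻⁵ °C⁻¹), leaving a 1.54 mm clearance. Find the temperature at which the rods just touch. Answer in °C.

T = 117 °C

α₁L₁ = 2.1132×10⁻⁶ m/K, α₂L₂ = 1.3872×10⁻⁵ m/K → total 1.59852×10⁻⁵ m/K
ΔT = g/(α₁L₁+α₂L₂) = 1.54×10⁻³ / 1.59852×10⁻⁵ = 96.34 K
T = 20.3 + 96.34 = 116.64 °C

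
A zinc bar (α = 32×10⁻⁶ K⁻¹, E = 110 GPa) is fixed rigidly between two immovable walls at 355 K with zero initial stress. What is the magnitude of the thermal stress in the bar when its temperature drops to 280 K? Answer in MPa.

σ = 264 MPa

Fully constrained: the free strain ε = αΔT is blocked, so σ = Eε = EαΔT.
|ΔT| = 75 K
σ = 110×10⁹ × 32×10⁻⁶ × 75 = 2.64×10⁸ Pa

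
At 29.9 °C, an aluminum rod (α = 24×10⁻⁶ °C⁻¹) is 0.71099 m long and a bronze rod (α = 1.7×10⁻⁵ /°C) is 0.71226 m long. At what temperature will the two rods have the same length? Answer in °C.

L₁(1 + α₁ΔT) = L₂(1 + α₂ΔT) ⇒ ΔT = (L₂ − L₁)/(α₁L₁ − α₂L₂)
L₂ − L₁ = 0.71226 − 0.71099 = 1.27×10⁻³ m
α₁L₁ − α₂L₂ = 24×10⁻⁶×0.71099 − 1.7×10⁻⁵×0.71226 = 4.95534×10⁻⁶ m/K
ΔT = 1.27×10⁻³ / 4.95534×10⁻⁶ = 256.289 K
T = 29.9 + 256.289 = 286.189 °C

T = 286.2 °C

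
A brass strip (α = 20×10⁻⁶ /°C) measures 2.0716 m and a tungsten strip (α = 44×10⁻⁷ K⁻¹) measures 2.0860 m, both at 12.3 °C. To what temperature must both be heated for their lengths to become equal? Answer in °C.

T = 458.8 °C

L₁(1 + α₁ΔT) = L₂(1 + α₂ΔT) ⇒ ΔT = (L₂ − L₁)/(α₁L₁ − α₂L₂)
L₂ − L₁ = 2.0860 − 2.0716 = 1.44×10⁻² m
α₁L₁ − α₂L₂ = 20×10⁻⁶×2.0716 − 44×10⁻⁷×2.0860 = 3.22536×10⁻⁵ m/K
ΔT = 1.44×10⁻² / 3.22536×10⁻⁵ = 446.462 K
T = 12.3 + 446.462 = 458.762 °C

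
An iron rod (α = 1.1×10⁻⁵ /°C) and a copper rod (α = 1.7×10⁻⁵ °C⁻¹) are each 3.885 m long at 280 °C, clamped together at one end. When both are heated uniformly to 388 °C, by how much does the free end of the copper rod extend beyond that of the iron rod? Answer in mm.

ΔT = 108 K
iron: ΔL = 1.1×10⁻⁵ × 3.885 m × 108 = 4.6154×10⁻³ m = 4.6154 mm
copper: ΔL = 1.7×10⁻⁵ × 3.885 m × 108 = 7.1329×10⁻³ m = 7.1329 mm
difference = 7.1329 − 4.6154 = 2.5175 mm

2.52 mm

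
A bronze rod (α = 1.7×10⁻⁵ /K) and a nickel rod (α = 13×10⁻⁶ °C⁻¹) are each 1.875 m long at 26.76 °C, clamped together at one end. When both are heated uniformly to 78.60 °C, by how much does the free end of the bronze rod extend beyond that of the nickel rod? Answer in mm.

ΔT = 51.84 K
bronze: ΔL = 1.7×10⁻⁵ × 1.875 m × 51.84 = 1.6524×10⁻³ m = 1.6524 mm
nickel: ΔL = 13×10⁻⁶ × 1.875 m × 51.84 = 1.2636×10⁻³ m = 1.2636 mm
difference = 1.6524 − 1.2636 = 0.3888 mm

0.389 mm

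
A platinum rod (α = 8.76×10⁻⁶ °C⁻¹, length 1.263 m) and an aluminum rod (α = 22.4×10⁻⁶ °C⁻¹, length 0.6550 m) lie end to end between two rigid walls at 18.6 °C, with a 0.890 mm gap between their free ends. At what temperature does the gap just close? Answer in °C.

α₁L₁ = 1.106388×10⁻⁵ m/K, α₂L₂ = 1.4672×10⁻⁵ m/K → total 2.573588×10⁻⁵ m/K
ΔT = g/(α₁L₁+α₂L₂) = 8.90×10⁻⁴ / 2.573588×10⁻⁵ = 34.582 K
T = 18.6 + 34.582 = 53.182 °C

T = 53.2 °C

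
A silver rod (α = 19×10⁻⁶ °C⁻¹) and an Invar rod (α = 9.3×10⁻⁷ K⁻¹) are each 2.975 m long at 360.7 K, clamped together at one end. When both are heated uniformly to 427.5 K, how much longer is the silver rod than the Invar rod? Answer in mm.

3.59 mm

ΔT = 66.8 K
silver: ΔL = 19×10⁻⁶ × 2.975 m × 66.8 = 3.7759×10⁻³ m = 3.7759 mm
Invar: ΔL = 9.3×10⁻⁷ × 2.975 m × 66.8 = 1.8482×10⁻⁴ m = 0.18482 mm
difference = 3.7759 − 0.18482 = 3.59108 mm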